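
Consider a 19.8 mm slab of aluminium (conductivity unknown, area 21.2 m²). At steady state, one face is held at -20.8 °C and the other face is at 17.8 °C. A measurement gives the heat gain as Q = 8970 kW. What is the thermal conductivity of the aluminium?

k = 217 W/m·K

ΣR = ΔT/Q = |-20.8 − 17.8|/8.97×10^6 = 4.303×10^-6 K/W
L/(kA) = 4.303×10^-6 ⇒ k = 0.0198/(4.303×10^-6·21.2) = 217 W/m·K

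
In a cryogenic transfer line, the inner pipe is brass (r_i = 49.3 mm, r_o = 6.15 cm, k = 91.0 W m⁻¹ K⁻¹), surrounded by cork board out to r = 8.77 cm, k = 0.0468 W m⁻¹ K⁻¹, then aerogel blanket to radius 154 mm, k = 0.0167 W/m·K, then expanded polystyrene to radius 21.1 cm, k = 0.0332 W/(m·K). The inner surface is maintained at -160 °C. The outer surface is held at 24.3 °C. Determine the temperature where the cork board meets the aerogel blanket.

Treat each layer as a resistance in series:
  R'_brass = ln(0.0615/0.0493)/(2πk) = 0.2211/(2π·91.0) = 3.867×10^-4 m·K/W
  R'_cork board = ln(0.0877/0.0615)/(2πk) = 0.3549/(2π·0.0468) = 1.207 m·K/W
  R'_aerogel blanket = ln(0.154/0.0877)/(2πk) = 0.5630/(2π·0.0167) = 5.366 m·K/W
  R'_expanded polystyrene = ln(0.211/0.154)/(2πk) = 0.3149/(2π·0.0332) = 1.510 m·K/W
ΣR = 3.867×10^-4 + 1.207 + 5.366 + 1.510 = 8.083 m·K/W
Q' = ΔT/ΣR = (-160 °C − 24.3 °C)/8.083 = -22.80 W/m
From the inner boundary to the cork board/aerogel blanket interface, ΣR_partial = 1.207 m·K/W.
T_interface = T_in − Q'·ΣR_partial = -160 °C − (-22.80)(1.207) = -132 °C

T = -132 °C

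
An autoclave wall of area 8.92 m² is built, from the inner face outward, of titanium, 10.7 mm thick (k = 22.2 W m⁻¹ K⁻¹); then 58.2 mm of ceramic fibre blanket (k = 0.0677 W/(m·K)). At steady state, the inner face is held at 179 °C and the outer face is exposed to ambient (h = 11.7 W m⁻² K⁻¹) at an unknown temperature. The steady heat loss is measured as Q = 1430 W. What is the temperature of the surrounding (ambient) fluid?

Series resistances:
  R_titanium = L/(kA) = 0.0107/(22.2·8.92) = 5.403×10^-5 K/W
  R_ceramic fibre blanket = L/(kA) = 0.0582/(0.0677·8.92) = 0.09638 K/W
  R_conv,out = 1/(hA) = 1/(11.7·8.92) = 0.009582 K/W
ΣR = 0.1060 K/W
ΔT = Q·ΣR = 1430 × 0.1060 = 151.6 K
Heat flows outward, so T_out = T_in − ΔT = 179 − 151.6 = 27.4 °C

T_out = 27.4 °C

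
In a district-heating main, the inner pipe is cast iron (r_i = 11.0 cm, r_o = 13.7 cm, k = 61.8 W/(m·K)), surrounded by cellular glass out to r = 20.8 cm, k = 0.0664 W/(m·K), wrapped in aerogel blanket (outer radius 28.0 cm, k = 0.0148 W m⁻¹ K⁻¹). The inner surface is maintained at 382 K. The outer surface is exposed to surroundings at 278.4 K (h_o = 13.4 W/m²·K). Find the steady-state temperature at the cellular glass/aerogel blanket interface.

Resistance network (inner→outer):
  R'_cast iron = ln(0.137/0.110)/(2πk) = 0.2195/(2π·61.8) = 5.653×10^-4 m·K/W
  R'_cellular glass = ln(0.208/0.137)/(2πk) = 0.4176/(2π·0.0664) = 1.001 m·K/W
  R'_aerogel blanket = ln(0.280/0.208)/(2πk) = 0.2973/(2π·0.0148) = 3.197 m·K/W
  R'_conv,out = 1/(2πr h) = 1/(2π·0.280·13.4) = 0.04242 m·K/W
ΣR = 5.653×10^-4 + 1.001 + 3.197 + 0.04242 = 4.241 m·K/W
Q' = ΔT/ΣR = (382 K − 278.4 K)/4.241 = 24.43 W/m
From the inner boundary to the cellular glass/aerogel blanket interface, ΣR_partial = 1.002 m·K/W.
T_interface = T_in − Q'·ΣR_partial = 382 K − (24.43)(1.002) = 357.5 K

T = 357.5 K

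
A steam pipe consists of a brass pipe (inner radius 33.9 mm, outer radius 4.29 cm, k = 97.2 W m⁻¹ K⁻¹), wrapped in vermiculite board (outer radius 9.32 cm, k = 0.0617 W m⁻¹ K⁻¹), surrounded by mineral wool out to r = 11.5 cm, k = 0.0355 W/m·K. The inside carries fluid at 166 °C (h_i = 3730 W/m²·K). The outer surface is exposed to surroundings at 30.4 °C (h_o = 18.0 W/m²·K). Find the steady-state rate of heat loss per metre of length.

Q' = 44.9 W/m

Resistance network (inner→outer):
  R'_conv,in = 1/(2πr h) = 1/(2π·0.0339·3730) = 0.001259 m·K/W
  R'_brass = ln(0.0429/0.0339)/(2πk) = 0.2355/(2π·97.2) = 3.855×10^-4 m·K/W
  R'_vermiculite board = ln(0.0932/0.0429)/(2πk) = 0.7759/(2π·0.0617) = 2.001 m·K/W
  R'_mineral wool = ln(0.115/0.0932)/(2πk) = 0.2102/(2π·0.0355) = 0.9423 m·K/W
  R'_conv,out = 1/(2πr h) = 1/(2π·0.115·18.0) = 0.07689 m·K/W
ΣR = 0.001259 + 3.855×10^-4 + 2.001 + 0.9423 + 0.07689 = 3.022 m·K/W
Q' = ΔT/ΣR = (166 °C − 30.4 °C)/3.022 = 44.9 W/m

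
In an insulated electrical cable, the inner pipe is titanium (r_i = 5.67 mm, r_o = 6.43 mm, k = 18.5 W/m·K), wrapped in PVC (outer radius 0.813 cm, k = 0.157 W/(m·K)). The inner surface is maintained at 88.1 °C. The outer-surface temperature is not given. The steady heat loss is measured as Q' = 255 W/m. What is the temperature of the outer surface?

T_out = 27.2 °C

Sum the resistances:
  R'_titanium = ln(0.00643/0.00567)/(2πk) = 0.1258/(2π·18.5) = 0.001082 m·K/W
  R'_PVC = ln(0.00813/0.00643)/(2πk) = 0.2346/(2π·0.157) = 0.2378 m·K/W
ΣR = 0.2389 m·K/W
ΔT = Q'·ΣR = 255 × 0.2389 = 60.92 K
Heat flows outward, so T_out = T_in − ΔT = 88.1 − 60.92 = 27.2 °C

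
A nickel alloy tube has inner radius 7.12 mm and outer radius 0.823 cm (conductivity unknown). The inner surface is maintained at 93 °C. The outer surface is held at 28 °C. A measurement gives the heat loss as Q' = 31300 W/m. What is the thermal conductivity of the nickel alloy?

k = 11.1 W/m·K

ΣR = ΔT/Q' = |93 − 28|/31300 = 0.002077 m·K/W
ln(r₂/r₁)/(2πk) = 0.002077 ⇒ k = 0.1449/(2π·0.002077) = 11.1 W/m·K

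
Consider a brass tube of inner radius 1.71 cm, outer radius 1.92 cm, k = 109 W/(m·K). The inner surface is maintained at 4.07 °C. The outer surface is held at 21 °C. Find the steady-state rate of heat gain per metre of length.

Q' = 2πk·ΔT/ln(r₂/r₁) = 2π × 109 × 16.93 / ln(0.0192/0.0171) = 1.00×10^5 W/m

Q' = 1.00×10^5 W/m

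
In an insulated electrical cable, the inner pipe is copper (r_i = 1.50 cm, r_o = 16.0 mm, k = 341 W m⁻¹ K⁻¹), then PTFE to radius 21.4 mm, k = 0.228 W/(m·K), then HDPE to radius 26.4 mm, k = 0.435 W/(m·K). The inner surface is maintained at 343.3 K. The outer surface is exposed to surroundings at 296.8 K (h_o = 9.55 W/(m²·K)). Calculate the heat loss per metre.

Resistance network (inner→outer):
  R'_copper = ln(0.0160/0.0150)/(2πk) = 0.06454/(2π·341) = 3.012×10^-5 m·K/W
  R'_PTFE = ln(0.0214/0.0160)/(2πk) = 0.2908/(2π·0.228) = 0.2030 m·K/W
  R'_HDPE = ln(0.0264/0.0214)/(2πk) = 0.2100/(2π·0.435) = 0.07682 m·K/W
  R'_conv,out = 1/(2πr h) = 1/(2π·0.0264·9.55) = 0.6313 m·K/W
ΣR = 3.012×10^-5 + 0.2030 + 0.07682 + 0.6313 = 0.9112 m·K/W
Q' = ΔT/ΣR = (343.3 K − 296.8 K)/0.9112 = 51.0 W/m

Q' = 51.0 W/m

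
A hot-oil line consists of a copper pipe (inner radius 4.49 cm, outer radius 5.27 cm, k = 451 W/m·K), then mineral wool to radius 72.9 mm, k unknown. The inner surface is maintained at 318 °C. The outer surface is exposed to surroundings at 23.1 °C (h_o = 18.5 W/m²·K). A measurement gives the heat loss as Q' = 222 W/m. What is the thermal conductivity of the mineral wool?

ΣR = ΔT/Q' = |318 − 23.1|/222 = 1.328 m·K/W
Known resistances:
  R'_copper = ln(0.0527/0.0449)/(2πk) = 0.1602/(2π·451) = 5.653×10^-5 m·K/W
  R'_conv,out = 1/(2πr h) = 1/(2π·0.0729·18.5) = 0.1180 m·K/W
R_mineral wool = ΣR − ΣR_known = 1.328 − 0.1181 = 1.210 m·K/W
ln(r₂/r₁)/(2πk) = 1.210 ⇒ k = 0.3245/(2π·1.210) = 0.0427 W/m·K

k = 0.0427 W/m·K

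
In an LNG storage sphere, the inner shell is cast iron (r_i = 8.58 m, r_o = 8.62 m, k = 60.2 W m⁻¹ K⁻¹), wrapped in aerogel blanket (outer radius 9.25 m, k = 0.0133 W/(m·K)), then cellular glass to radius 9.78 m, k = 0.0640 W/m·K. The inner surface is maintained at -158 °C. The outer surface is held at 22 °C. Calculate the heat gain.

Treat each layer as a resistance in series:
  R_cast iron = (1/8.58 − 1/8.62)/(4πk) = 5.408×10^-4/(4π·60.2) = 7.149×10^-7 K/W
  R_aerogel blanket = (1/8.62 − 1/9.25)/(4πk) = 0.007901/(4π·0.0133) = 0.04727 K/W
  R_cellular glass = (1/9.25 − 1/9.78)/(4πk) = 0.005859/(4π·0.0640) = 0.007285 K/W
ΣR = 7.149×10^-7 + 0.04727 + 0.007285 = 0.05456 K/W
Q = ΔT/ΣR = (-158 °C − 22 °C)/0.05456 = -3300 W
(Negative Q ⇒ heat flows inward; heat gain = 3300 W.)

Q = 3.30 kW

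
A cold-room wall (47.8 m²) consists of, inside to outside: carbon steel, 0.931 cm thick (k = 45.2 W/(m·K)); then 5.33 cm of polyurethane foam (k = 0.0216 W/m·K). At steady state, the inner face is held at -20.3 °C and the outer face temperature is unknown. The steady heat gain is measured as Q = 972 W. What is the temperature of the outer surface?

T_out = 29.9 °C

Series resistances:
  R_carbon steel = L/(kA) = 0.00931/(45.2·47.8) = 4.309×10^-6 K/W
  R_polyurethane foam = L/(kA) = 0.0533/(0.0216·47.8) = 0.05162 K/W
ΣR = 0.05163 K/W
ΔT = Q·ΣR = 972 × 0.05163 = 50.18 K
Heat flows inward, so T_out = T_in + ΔT = -20.3 + 50.18 = 29.9 °C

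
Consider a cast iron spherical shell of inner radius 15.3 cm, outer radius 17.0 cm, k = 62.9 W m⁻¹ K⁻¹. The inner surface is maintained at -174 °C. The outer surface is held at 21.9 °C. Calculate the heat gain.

Q = 4πk·ΔT/(1/r₁ − 1/r₂) = 4π × 62.9 × 195.9 / (1/0.153 − 1/0.170) = 2.37×10^5 W

Q = 2.37×10^5 W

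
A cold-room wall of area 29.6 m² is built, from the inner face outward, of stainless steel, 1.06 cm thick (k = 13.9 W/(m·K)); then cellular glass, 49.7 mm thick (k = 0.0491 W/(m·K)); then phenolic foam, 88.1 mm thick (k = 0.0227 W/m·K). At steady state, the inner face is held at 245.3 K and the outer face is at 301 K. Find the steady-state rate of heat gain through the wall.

Series thermal resistances, inner to outer:
  R_stainless steel = L/(kA) = 0.0106/(13.9·29.6) = 2.576×10^-5 K/W
  R_cellular glass = L/(kA) = 0.0497/(0.0491·29.6) = 0.03420 K/W
  R_phenolic foam = L/(kA) = 0.0881/(0.0227·29.6) = 0.1311 K/W
ΣR = 2.576×10^-5 + 0.03420 + 0.1311 = 0.1653 K/W
Q = ΔT/ΣR = (245.3 K − 301 K)/0.1653 = -337 W
(Negative Q ⇒ heat flows inward; heat gain = 337 W.)

Q = 337 W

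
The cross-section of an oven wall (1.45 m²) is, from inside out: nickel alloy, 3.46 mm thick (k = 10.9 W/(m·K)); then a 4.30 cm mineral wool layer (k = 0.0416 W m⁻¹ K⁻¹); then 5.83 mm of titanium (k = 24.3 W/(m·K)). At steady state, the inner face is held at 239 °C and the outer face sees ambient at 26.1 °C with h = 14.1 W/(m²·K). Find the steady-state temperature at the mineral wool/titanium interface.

Resistance network (inner→outer):
  R_nickel alloy = L/(kA) = 0.00346/(10.9·1.45) = 2.189×10^-4 K/W
  R_mineral wool = L/(kA) = 0.0430/(0.0416·1.45) = 0.7129 K/W
  R_titanium = L/(kA) = 0.00583/(24.3·1.45) = 1.655×10^-4 K/W
  R_conv,out = 1/(hA) = 1/(14.1·1.45) = 0.04891 K/W
ΣR = 2.189×10^-4 + 0.7129 + 1.655×10^-4 + 0.04891 = 0.7622 K/W
Q = ΔT/ΣR = (239 °C − 26.1 °C)/0.7622 = 279.3 W
From the inner boundary to the mineral wool/titanium interface, ΣR_partial = 0.7131 K/W.
T_interface = T_in − Q·ΣR_partial = 239 °C − (279.3)(0.7131) = 39.8 °C

T = 39.8 °C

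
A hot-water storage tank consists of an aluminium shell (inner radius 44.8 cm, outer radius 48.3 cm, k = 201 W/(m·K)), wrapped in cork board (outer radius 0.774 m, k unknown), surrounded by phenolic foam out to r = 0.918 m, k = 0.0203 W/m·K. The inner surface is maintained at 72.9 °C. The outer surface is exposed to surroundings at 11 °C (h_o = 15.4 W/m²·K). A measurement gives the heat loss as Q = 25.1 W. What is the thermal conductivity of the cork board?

k = 0.0372 W/m·K

ΣR = ΔT/Q = |72.9 − 11|/25.1 = 2.466 K/W
Known resistances:
  R_aluminium = (1/0.448 − 1/0.483)/(4πk) = 0.1617/(4π·201) = 6.404×10^-5 K/W
  R_phenolic foam = (1/0.774 − 1/0.918)/(4πk) = 0.2027/(4π·0.0203) = 0.7945 K/W
  R_conv,out = 1/(4πr²h) = 1/(4π·0.918²·15.4) = 0.006132 K/W
R_cork board = ΣR − ΣR_known = 2.466 − 0.8007 = 1.665 K/W
(1/r₁−1/r₂)/(4πk) = 1.665 ⇒ k = 0.7784/(4π·1.665) = 0.0372 W/m·K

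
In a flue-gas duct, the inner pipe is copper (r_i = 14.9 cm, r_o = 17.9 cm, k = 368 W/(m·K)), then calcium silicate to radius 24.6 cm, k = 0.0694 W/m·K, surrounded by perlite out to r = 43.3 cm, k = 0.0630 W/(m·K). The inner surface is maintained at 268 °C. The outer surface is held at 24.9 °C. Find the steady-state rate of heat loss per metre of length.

Q' = 113 W/m

Treat each layer as a resistance in series:
  R'_copper = ln(0.179/0.149)/(2πk) = 0.1834/(2π·368) = 7.934×10^-5 m·K/W
  R'_calcium silicate = ln(0.246/0.179)/(2πk) = 0.3179/(2π·0.0694) = 0.7291 m·K/W
  R'_perlite = ln(0.433/0.246)/(2πk) = 0.5654/(2π·0.0630) = 1.428 m·K/W
ΣR = 7.934×10^-5 + 0.7291 + 1.428 = 2.157 m·K/W
Q' = ΔT/ΣR = (268 °C − 24.9 °C)/2.157 = 113 W/m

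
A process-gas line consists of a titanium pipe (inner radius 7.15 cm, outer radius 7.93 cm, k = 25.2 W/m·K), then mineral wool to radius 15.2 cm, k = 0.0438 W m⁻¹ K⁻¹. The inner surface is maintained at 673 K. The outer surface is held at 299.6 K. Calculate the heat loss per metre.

Q' = 158 W/m

Treat each layer as a resistance in series:
  R'_titanium = ln(0.0793/0.0715)/(2πk) = 0.1035/(2π·25.2) = 6.539×10^-4 m·K/W
  R'_mineral wool = ln(0.152/0.0793)/(2πk) = 0.6506/(2π·0.0438) = 2.364 m·K/W
ΣR = 6.539×10^-4 + 2.364 = 2.365 m·K/W
Q' = ΔT/ΣR = (673 K − 299.6 K)/2.365 = 158 W/m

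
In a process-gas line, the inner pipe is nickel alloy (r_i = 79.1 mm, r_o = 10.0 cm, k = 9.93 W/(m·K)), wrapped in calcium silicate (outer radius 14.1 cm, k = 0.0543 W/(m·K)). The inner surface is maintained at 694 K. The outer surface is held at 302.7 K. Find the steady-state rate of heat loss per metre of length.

Q' = 387 W/m

Series thermal resistances, inner to outer:
  R'_nickel alloy = ln(0.100/0.0791)/(2πk) = 0.2345/(2π·9.93) = 0.003758 m·K/W
  R'_calcium silicate = ln(0.141/0.100)/(2πk) = 0.3436/(2π·0.0543) = 1.007 m·K/W
ΣR = 0.003758 + 1.007 = 1.011 m·K/W
Q' = ΔT/ΣR = (694 K − 302.7 K)/1.011 = 387 W/m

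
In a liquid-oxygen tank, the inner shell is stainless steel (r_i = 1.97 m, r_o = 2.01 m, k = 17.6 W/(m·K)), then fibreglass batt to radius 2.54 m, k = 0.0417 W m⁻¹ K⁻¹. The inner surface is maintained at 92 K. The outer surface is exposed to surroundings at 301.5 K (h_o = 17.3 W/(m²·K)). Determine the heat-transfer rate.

Q = 1050 W

Resistance network (inner→outer):
  R_stainless steel = (1/1.97 − 1/2.01)/(4πk) = 0.01010/(4π·17.6) = 4.567×10^-5 K/W
  R_fibreglass batt = (1/2.01 − 1/2.54)/(4πk) = 0.1038/(4π·0.0417) = 0.1981 K/W
  R_conv,out = 1/(4πr²h) = 1/(4π·2.54²·17.3) = 7.130×10^-4 K/W
ΣR = 4.567×10^-5 + 0.1981 + 7.130×10^-4 = 0.1989 K/W
Q = ΔT/ΣR = (92 K − 301.5 K)/0.1989 = -1050 W
(Negative Q ⇒ heat flows inward; heat gain = 1050 W.)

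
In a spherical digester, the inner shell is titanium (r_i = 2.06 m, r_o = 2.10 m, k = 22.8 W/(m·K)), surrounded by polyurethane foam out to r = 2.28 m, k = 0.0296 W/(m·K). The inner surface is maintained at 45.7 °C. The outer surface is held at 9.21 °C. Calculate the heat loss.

Q = 361 W

Resistance network (inner→outer):
  R_titanium = (1/2.06 − 1/2.10)/(4πk) = 0.009246/(4π·22.8) = 3.227×10^-5 K/W
  R_polyurethane foam = (1/2.10 − 1/2.28)/(4πk) = 0.03759/(4π·0.0296) = 0.1011 K/W
ΣR = 3.227×10^-5 + 0.1011 = 0.1011 K/W
Q = ΔT/ΣR = (45.7 °C − 9.21 °C)/0.1011 = 361 W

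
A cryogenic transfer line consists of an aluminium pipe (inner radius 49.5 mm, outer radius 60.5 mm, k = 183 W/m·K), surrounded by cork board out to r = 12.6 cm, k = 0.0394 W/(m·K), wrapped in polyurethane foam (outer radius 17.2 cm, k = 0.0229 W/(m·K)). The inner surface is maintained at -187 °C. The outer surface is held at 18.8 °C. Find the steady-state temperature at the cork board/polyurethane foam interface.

T = -68.0 °C

Series thermal resistances, inner to outer:
  R'_aluminium = ln(0.0605/0.0495)/(2πk) = 0.2007/(2π·183) = 1.745×10^-4 m·K/W
  R'_cork board = ln(0.126/0.0605)/(2πk) = 0.7336/(2π·0.0394) = 2.964 m·K/W
  R'_polyurethane foam = ln(0.172/0.126)/(2πk) = 0.3112/(2π·0.0229) = 2.163 m·K/W
ΣR = 1.745×10^-4 + 2.964 + 2.163 = 5.127 m·K/W
Q' = ΔT/ΣR = (-187 °C − 18.8 °C)/5.127 = -40.14 W/m
From the inner boundary to the cork board/polyurethane foam interface, ΣR_partial = 2.964 m·K/W.
T_interface = T_in − Q'·ΣR_partial = -187 °C − (-40.14)(2.964) = -68.0 °C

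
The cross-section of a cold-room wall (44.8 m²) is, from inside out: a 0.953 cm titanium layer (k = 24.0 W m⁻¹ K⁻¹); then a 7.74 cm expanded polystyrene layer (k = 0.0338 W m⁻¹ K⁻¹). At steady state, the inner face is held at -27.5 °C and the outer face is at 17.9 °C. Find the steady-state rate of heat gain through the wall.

Q = 888 W

Resistance network (inner→outer):
  R_titanium = L/(kA) = 0.00953/(24.0·44.8) = 8.863×10^-6 K/W
  R_expanded polystyrene = L/(kA) = 0.0774/(0.0338·44.8) = 0.05111 K/W
ΣR = 8.863×10^-6 + 0.05111 = 0.05112 K/W
Q = ΔT/ΣR = (-27.5 °C − 17.9 °C)/0.05112 = -888 W
(Negative Q ⇒ heat flows inward; heat gain = 888 W.)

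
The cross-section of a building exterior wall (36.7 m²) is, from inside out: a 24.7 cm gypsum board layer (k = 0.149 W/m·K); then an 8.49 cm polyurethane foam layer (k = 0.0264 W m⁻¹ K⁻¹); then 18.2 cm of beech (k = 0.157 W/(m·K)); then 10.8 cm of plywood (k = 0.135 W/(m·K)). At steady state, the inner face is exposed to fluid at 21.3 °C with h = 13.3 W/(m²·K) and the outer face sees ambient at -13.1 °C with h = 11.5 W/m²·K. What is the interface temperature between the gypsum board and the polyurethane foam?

Series thermal resistances, inner to outer:
  R_conv,in = 1/(hA) = 1/(13.3·36.7) = 0.002049 K/W
  R_gypsum board = L/(kA) = 0.247/(0.149·36.7) = 0.04517 K/W
  R_polyurethane foam = L/(kA) = 0.0849/(0.0264·36.7) = 0.08763 K/W
  R_beech = L/(kA) = 0.182/(0.157·36.7) = 0.03159 K/W
  R_plywood = L/(kA) = 0.108/(0.135·36.7) = 0.02180 K/W
  R_conv,out = 1/(hA) = 1/(11.5·36.7) = 0.002369 K/W
ΣR = 0.002049 + 0.04517 + 0.08763 + 0.03159 + 0.02180 + 0.002369 = 0.1906 K/W
Q = ΔT/ΣR = (21.3 °C − -13.1 °C)/0.1906 = 180.5 W
From the inner boundary to the gypsum board/polyurethane foam interface, ΣR_partial = 0.04722 K/W.
T_interface = T_in − Q·ΣR_partial = 21.3 °C − (180.5)(0.04722) = 12.8 °C

T = 12.8 °C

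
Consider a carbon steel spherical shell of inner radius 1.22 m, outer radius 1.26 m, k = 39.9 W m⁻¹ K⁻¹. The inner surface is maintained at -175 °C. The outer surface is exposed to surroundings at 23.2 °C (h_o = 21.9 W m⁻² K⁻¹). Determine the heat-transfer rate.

Treat each layer as a resistance in series:
  R_carbon steel = (1/1.22 − 1/1.26)/(4πk) = 0.02602/(4π·39.9) = 5.190×10^-5 K/W
  R_conv,out = 1/(4πr²h) = 1/(4π·1.26²·21.9) = 0.002289 K/W
ΣR = 5.190×10^-5 + 0.002289 = 0.002341 K/W
Q = ΔT/ΣR = (-175 °C − 23.2 °C)/0.002341 = -84700 W
(Negative Q ⇒ heat flows inward; heat gain = 84700 W.)

Q = 84700 W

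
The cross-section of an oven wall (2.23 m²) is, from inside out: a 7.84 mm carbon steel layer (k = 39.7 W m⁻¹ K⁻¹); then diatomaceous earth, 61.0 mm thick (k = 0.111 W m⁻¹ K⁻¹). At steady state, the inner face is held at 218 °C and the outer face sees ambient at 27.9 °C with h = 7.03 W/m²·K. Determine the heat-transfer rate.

Treat each layer as a resistance in series:
  R_carbon steel = L/(kA) = 0.00784/(39.7·2.23) = 8.856×10^-5 K/W
  R_diatomaceous earth = L/(kA) = 0.0610/(0.111·2.23) = 0.2464 K/W
  R_conv,out = 1/(hA) = 1/(7.03·2.23) = 0.06379 K/W
ΣR = 8.856×10^-5 + 0.2464 + 0.06379 = 0.3103 K/W
Q = ΔT/ΣR = (218 °C − 27.9 °C)/0.3103 = 613 W

Q = 613 W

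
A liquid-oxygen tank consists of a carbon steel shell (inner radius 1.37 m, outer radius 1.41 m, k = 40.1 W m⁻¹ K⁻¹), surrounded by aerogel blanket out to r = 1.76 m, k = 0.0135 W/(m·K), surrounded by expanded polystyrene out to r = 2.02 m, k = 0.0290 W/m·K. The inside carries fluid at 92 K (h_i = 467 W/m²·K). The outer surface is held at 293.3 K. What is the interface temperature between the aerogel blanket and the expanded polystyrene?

Resistance network (inner→outer):
  R_conv,in = 1/(4πr²h) = 1/(4π·1.37²·467) = 9.079×10^-5 K/W
  R_carbon steel = (1/1.37 − 1/1.41)/(4πk) = 0.02071/(4π·40.1) = 4.109×10^-5 K/W
  R_aerogel blanket = (1/1.41 − 1/1.76)/(4πk) = 0.1410/(4π·0.0135) = 0.8314 K/W
  R_expanded polystyrene = (1/1.76 − 1/2.02)/(4πk) = 0.07313/(4π·0.0290) = 0.2007 K/W
ΣR = 9.079×10^-5 + 4.109×10^-5 + 0.8314 + 0.2007 = 1.032 K/W
Q = ΔT/ΣR = (92 K − 293.3 K)/1.032 = -195.1 W
From the inner boundary to the aerogel blanket/expanded polystyrene interface, ΣR_partial = 0.8315 K/W.
T_interface = T_in − Q·ΣR_partial = 92 K − (-195.1)(0.8315) = 254.2 K

T = 254.2 K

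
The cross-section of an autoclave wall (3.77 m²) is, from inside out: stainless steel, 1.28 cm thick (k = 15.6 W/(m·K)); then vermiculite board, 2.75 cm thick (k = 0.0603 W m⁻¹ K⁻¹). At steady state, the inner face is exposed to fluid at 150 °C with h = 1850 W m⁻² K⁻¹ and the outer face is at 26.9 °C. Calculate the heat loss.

Resistance network (inner→outer):
  R_conv,in = 1/(hA) = 1/(1850·3.77) = 1.434×10^-4 K/W
  R_stainless steel = L/(kA) = 0.0128/(15.6·3.77) = 2.176×10^-4 K/W
  R_vermiculite board = L/(kA) = 0.0275/(0.0603·3.77) = 0.1210 K/W
ΣR = 1.434×10^-4 + 2.176×10^-4 + 0.1210 = 0.1214 K/W
Q = ΔT/ΣR = (150 °C − 26.9 °C)/0.1214 = 1010 W

Q = 1010 W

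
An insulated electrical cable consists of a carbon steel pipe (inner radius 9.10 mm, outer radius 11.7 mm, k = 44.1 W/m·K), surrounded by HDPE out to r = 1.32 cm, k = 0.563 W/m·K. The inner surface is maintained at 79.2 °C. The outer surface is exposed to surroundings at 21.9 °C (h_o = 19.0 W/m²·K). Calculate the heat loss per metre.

Series thermal resistances, inner to outer:
  R'_carbon steel = ln(0.0117/0.00910)/(2πk) = 0.2513/(2π·44.1) = 9.070×10^-4 m·K/W
  R'_HDPE = ln(0.0132/0.0117)/(2πk) = 0.1206/(2π·0.563) = 0.03410 m·K/W
  R'_conv,out = 1/(2πr h) = 1/(2π·0.0132·19.0) = 0.6346 m·K/W
ΣR = 9.070×10^-4 + 0.03410 + 0.6346 = 0.6696 m·K/W
Q' = ΔT/ΣR = (79.2 °C − 21.9 °C)/0.6696 = 85.6 W/m

Q' = 85.6 W/m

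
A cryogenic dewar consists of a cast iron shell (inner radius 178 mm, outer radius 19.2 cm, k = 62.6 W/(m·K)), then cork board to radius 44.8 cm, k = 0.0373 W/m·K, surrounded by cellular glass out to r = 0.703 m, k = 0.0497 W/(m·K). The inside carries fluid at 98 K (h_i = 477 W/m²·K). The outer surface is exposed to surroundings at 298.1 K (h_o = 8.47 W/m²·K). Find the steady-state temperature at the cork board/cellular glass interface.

Series thermal resistances, inner to outer:
  R_conv,in = 1/(4πr²h) = 1/(4π·0.178²·477) = 0.005265 K/W
  R_cast iron = (1/0.178 − 1/0.192)/(4πk) = 0.4096/(4π·62.6) = 5.207×10^-4 K/W
  R_cork board = (1/0.192 − 1/0.448)/(4πk) = 2.976/(4π·0.0373) = 6.350 K/W
  R_cellular glass = (1/0.448 − 1/0.703)/(4πk) = 0.8097/(4π·0.0497) = 1.296 K/W
  R_conv,out = 1/(4πr²h) = 1/(4π·0.703²·8.47) = 0.01901 K/W
ΣR = 0.005265 + 5.207×10^-4 + 6.350 + 1.296 + 0.01901 = 7.671 K/W
Q = ΔT/ΣR = (98 K − 298.1 K)/7.671 = -26.09 W
From the inner boundary to the cork board/cellular glass interface, ΣR_partial = 6.356 K/W.
T_interface = T_in − Q·ΣR_partial = 98 K − (-26.09)(6.356) = 263.8 K

T = 263.8 K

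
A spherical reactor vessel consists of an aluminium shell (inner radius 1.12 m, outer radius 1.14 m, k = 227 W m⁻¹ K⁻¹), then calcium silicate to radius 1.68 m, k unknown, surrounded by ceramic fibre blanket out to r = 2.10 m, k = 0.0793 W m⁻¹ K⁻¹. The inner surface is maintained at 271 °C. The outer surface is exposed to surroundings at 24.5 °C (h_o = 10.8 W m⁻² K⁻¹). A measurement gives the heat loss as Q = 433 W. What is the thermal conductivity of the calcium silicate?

k = 0.0501 W/m·K

ΣR = ΔT/Q = |271 − 24.5|/433 = 0.5693 K/W
Known resistances:
  R_aluminium = (1/1.12 − 1/1.14)/(4πk) = 0.01566/(4π·227) = 5.491×10^-6 K/W
  R_ceramic fibre blanket = (1/1.68 − 1/2.10)/(4πk) = 0.1190/(4π·0.0793) = 0.1195 K/W
  R_conv,out = 1/(4πr²h) = 1/(4π·2.10²·10.8) = 0.001671 K/W
R_calcium silicate = ΣR − ΣR_known = 0.5693 − 0.1212 = 0.4481 K/W
(1/r₁−1/r₂)/(4πk) = 0.4481 ⇒ k = 0.2820/(4π·0.4481) = 0.0501 W/m·K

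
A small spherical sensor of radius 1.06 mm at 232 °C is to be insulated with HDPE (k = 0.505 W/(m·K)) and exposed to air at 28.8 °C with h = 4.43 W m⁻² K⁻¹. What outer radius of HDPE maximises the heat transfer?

For a sphere, r_cr = 2k_ins/h = 2·0.505/4.43 = 0.228 m = 22.8 cm

r_cr = 22.8 cm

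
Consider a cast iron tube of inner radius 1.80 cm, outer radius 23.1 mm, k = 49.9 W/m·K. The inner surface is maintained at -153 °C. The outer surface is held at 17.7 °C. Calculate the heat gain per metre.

Q' = 215 kW/m

Q' = 2πk·ΔT/ln(r₂/r₁) = 2π × 49.9 × 170.7 / ln(0.0231/0.0180) = 2.15×10^5 W/m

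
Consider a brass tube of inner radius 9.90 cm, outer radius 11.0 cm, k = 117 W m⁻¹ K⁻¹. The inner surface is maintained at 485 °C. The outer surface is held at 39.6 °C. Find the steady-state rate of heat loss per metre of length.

Q' = 3.11×10^6 W/m

Q' = 2πk·ΔT/ln(r₂/r₁) = 2π × 117 × 445.4 / ln(0.110/0.0990) = 3.11×10^6 W/m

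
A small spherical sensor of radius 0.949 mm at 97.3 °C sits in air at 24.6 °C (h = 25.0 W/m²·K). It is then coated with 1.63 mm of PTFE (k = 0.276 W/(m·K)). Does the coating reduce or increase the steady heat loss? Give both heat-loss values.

Critical radius for a sphere: r_cr = 2k/h = 0.0221 m = 2.21 cm.
Outer radius after coating: r₂ = 9.49×10^-4 + 0.00163 = 0.002579 m.
Since r₁ < r_cr and r₂ ≤ r_cr, the coating moves toward the maximum at r_cr — heat loss rises.
Bare: R = 1/(4πr₁²h) = 3534 K/W; Q = 72.7/3534 = 0.0206 W.
Coated: R = R_cond + R_conv = 670.6 K/W; Q = 72.7/670.6 = 0.108 W.

increases: 0.0206 → 0.108 W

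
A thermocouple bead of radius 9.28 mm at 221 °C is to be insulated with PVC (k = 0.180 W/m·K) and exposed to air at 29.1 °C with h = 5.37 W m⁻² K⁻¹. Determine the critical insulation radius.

For a sphere, r_cr = 2k_ins/h = 2·0.180/5.37 = 0.0670 m = 6.70 cm

r_cr = 6.70 cm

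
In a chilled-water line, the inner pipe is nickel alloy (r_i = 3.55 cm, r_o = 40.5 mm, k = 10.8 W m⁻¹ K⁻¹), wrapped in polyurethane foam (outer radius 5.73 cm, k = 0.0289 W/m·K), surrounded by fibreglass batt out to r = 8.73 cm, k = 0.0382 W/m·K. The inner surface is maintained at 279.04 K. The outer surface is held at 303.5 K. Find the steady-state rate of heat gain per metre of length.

Series thermal resistances, inner to outer:
  R'_nickel alloy = ln(0.0405/0.0355)/(2πk) = 0.1318/(2π·10.8) = 0.001942 m·K/W
  R'_polyurethane foam = ln(0.0573/0.0405)/(2πk) = 0.3470/(2π·0.0289) = 1.911 m·K/W
  R'_fibreglass batt = ln(0.0873/0.0573)/(2πk) = 0.4210/(2π·0.0382) = 1.754 m·K/W
ΣR = 0.001942 + 1.911 + 1.754 = 3.667 m·K/W
Q' = ΔT/ΣR = (279.04 K − 303.5 K)/3.667 = -6.67 W/m
(Negative Q' ⇒ heat flows inward; heat gain = 6.67 W/m.)

Q' = 6.67 W/m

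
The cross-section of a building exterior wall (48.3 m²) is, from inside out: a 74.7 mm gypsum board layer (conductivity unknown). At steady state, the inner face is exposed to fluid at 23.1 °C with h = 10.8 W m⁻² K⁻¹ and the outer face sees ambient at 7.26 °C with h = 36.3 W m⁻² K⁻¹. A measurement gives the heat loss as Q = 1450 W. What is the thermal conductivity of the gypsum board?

k = 0.183 W/m·K

ΣR = ΔT/Q = |23.1 − 7.26|/1450 = 0.01092 K/W
Known resistances:
  R_conv,in = 1/(hA) = 1/(10.8·48.3) = 0.001917 K/W
  R_conv,out = 1/(hA) = 1/(36.3·48.3) = 5.704×10^-4 K/W
R_gypsum board = ΣR − ΣR_known = 0.01092 − 0.002487 = 0.008433 K/W
L/(kA) = 0.008433 ⇒ k = 0.0747/(0.008433·48.3) = 0.183 W/m·K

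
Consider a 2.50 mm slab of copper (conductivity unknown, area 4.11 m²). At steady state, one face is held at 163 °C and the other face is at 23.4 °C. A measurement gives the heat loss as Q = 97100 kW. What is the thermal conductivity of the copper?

ΣR = ΔT/Q = |163 − 23.4|/9.71×10^7 = 1.438×10^-6 K/W
L/(kA) = 1.438×10^-6 ⇒ k = 0.00250/(1.438×10^-6·4.11) = 423 W/m·K

k = 423 W/m·K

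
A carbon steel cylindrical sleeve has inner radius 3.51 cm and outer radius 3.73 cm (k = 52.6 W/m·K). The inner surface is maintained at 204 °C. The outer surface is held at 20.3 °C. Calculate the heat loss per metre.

Q' = 2πk·ΔT/ln(r₂/r₁) = 2π × 52.6 × 183.7 / ln(0.0373/0.0351) = 9.99×10^5 W/m

Q' = 999 kW/m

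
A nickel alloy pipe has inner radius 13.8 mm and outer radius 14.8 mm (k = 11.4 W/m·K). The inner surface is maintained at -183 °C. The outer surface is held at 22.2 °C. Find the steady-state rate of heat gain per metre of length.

Q' = 2πk·ΔT/ln(r₂/r₁) = 2π × 11.4 × 205.2 / ln(0.0148/0.0138) = 2.10×10^5 W/m

Q' = 210 kW/m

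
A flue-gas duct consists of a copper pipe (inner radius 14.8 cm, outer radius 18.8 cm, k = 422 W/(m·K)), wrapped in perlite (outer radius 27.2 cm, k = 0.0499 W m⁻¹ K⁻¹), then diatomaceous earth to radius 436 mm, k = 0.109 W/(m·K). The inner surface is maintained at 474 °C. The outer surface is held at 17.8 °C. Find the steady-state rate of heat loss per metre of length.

Treat each layer as a resistance in series:
  R'_copper = ln(0.188/0.148)/(2πk) = 0.2392/(2π·422) = 9.022×10^-5 m·K/W
  R'_perlite = ln(0.272/0.188)/(2πk) = 0.3694/(2π·0.0499) = 1.178 m·K/W
  R'_diatomaceous earth = ln(0.436/0.272)/(2πk) = 0.4718/(2π·0.109) = 0.6890 m·K/W
ΣR = 9.022×10^-5 + 1.178 + 0.6890 = 1.867 m·K/W
Q' = ΔT/ΣR = (474 °C − 17.8 °C)/1.867 = 244 W/m

Q' = 244 W/m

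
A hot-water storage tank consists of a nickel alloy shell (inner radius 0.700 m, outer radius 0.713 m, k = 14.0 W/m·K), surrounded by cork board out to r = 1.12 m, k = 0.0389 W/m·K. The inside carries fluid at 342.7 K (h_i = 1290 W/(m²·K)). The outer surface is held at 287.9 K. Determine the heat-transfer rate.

Series thermal resistances, inner to outer:
  R_conv,in = 1/(4πr²h) = 1/(4π·0.700²·1290) = 1.259×10^-4 K/W
  R_nickel alloy = (1/0.700 − 1/0.713)/(4πk) = 0.02605/(4π·14.0) = 1.481×10^-4 K/W
  R_cork board = (1/0.713 − 1/1.12)/(4πk) = 0.5097/(4π·0.0389) = 1.043 K/W
ΣR = 1.259×10^-4 + 1.481×10^-4 + 1.043 = 1.043 K/W
Q = ΔT/ΣR = (342.7 K − 287.9 K)/1.043 = 52.5 W

Q = 52.5 W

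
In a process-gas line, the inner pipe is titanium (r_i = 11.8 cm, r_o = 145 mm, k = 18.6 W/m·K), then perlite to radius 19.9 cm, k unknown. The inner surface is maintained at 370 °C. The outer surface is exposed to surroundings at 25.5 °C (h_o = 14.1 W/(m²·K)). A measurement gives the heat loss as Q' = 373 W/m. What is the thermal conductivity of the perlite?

k = 0.0582 W/m·K

ΣR = ΔT/Q' = |370 − 25.5|/373 = 0.9236 m·K/W
Known resistances:
  R'_titanium = ln(0.145/0.118)/(2πk) = 0.2060/(2π·18.6) = 0.001763 m·K/W
  R'_conv,out = 1/(2πr h) = 1/(2π·0.199·14.1) = 0.05672 m·K/W
R_perlite = ΣR − ΣR_known = 0.9236 − 0.05848 = 0.8651 m·K/W
ln(r₂/r₁)/(2πk) = 0.8651 ⇒ k = 0.3166/(2π·0.8651) = 0.0582 W/m·K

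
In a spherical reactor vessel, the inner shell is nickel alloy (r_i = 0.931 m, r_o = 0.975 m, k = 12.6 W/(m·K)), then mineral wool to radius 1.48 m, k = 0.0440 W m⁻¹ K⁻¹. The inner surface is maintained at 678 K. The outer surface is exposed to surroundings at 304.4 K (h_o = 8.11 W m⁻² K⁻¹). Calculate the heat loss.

Q = 586 W

Resistance network (inner→outer):
  R_nickel alloy = (1/0.931 − 1/0.975)/(4πk) = 0.04847/(4π·12.6) = 3.061×10^-4 K/W
  R_mineral wool = (1/0.975 − 1/1.48)/(4πk) = 0.3500/(4π·0.0440) = 0.6329 K/W
  R_conv,out = 1/(4πr²h) = 1/(4π·1.48²·8.11) = 0.004480 K/W
ΣR = 3.061×10^-4 + 0.6329 + 0.004480 = 0.6377 K/W
Q = ΔT/ΣR = (678 K − 304.4 K)/0.6377 = 586 W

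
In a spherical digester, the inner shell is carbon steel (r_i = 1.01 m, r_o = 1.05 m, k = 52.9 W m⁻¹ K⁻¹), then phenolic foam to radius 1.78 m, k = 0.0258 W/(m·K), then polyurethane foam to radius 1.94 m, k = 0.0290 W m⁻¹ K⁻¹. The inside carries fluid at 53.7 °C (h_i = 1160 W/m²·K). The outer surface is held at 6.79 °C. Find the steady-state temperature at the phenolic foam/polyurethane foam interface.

T = 11.3 °C

Treat each layer as a resistance in series:
  R_conv,in = 1/(4πr²h) = 1/(4π·1.01²·1160) = 6.725×10^-5 K/W
  R_carbon steel = (1/1.01 − 1/1.05)/(4πk) = 0.03772/(4π·52.9) = 5.674×10^-5 K/W
  R_phenolic foam = (1/1.05 − 1/1.78)/(4πk) = 0.3906/(4π·0.0258) = 1.205 K/W
  R_polyurethane foam = (1/1.78 − 1/1.94)/(4πk) = 0.04633/(4π·0.0290) = 0.1271 K/W
ΣR = 6.725×10^-5 + 5.674×10^-5 + 1.205 + 0.1271 = 1.332 K/W
Q = ΔT/ΣR = (53.7 °C − 6.79 °C)/1.332 = 35.22 W
From the inner boundary to the phenolic foam/polyurethane foam interface, ΣR_partial = 1.205 K/W.
T_interface = T_in − Q·ΣR_partial = 53.7 °C − (35.22)(1.205) = 11.3 °C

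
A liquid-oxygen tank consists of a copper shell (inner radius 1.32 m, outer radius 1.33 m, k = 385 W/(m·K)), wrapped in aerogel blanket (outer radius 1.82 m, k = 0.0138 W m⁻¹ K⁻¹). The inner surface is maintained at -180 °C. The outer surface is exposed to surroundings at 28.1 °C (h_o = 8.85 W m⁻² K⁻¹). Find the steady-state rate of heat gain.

Resistance network (inner→outer):
  R_copper = (1/1.32 − 1/1.33)/(4πk) = 0.005696/(4π·385) = 1.177×10^-6 K/W
  R_aerogel blanket = (1/1.33 − 1/1.82)/(4πk) = 0.2024/(4π·0.0138) = 1.167 K/W
  R_conv,out = 1/(4πr²h) = 1/(4π·1.82²·8.85) = 0.002715 K/W
ΣR = 1.177×10^-6 + 1.167 + 0.002715 = 1.170 K/W
Q = ΔT/ΣR = (-180 °C − 28.1 °C)/1.170 = -178 W
(Negative Q ⇒ heat flows inward; heat gain = 178 W.)

Q = 178 W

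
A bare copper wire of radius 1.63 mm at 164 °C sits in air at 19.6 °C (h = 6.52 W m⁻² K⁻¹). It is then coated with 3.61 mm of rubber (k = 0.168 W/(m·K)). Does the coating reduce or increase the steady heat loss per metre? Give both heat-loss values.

increases: 9.64 → 25.0 W/m

Critical radius for a cylinder: r_cr = k/h = 0.0258 m = 2.58 cm.
Outer radius after coating: r₂ = 0.00163 + 0.00361 = 0.00524 m.
Since r₁ < r_cr and r₂ ≤ r_cr, the coating moves toward the maximum at r_cr — heat loss rises.
Bare: R = 1/(2πr₁h) = 14.98 m·K/W; Q = 144.4/14.98 = 9.64 W/m.
Coated: R = R_cond + R_conv = 5.765 m·K/W; Q = 144.4/5.765 = 25.0 W/m.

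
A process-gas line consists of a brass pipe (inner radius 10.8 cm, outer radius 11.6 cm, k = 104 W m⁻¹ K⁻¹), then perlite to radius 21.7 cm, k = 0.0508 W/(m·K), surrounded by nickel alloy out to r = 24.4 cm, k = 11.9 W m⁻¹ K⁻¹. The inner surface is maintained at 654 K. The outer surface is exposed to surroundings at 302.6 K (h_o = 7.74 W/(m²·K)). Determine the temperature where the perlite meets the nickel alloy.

T = 317.3 K

Resistance network (inner→outer):
  R'_brass = ln(0.116/0.108)/(2πk) = 0.07146/(2π·104) = 1.094×10^-4 m·K/W
  R'_perlite = ln(0.217/0.116)/(2πk) = 0.6263/(2π·0.0508) = 1.962 m·K/W
  R'_nickel alloy = ln(0.244/0.217)/(2πk) = 0.1173/(2π·11.9) = 0.001568 m·K/W
  R'_conv,out = 1/(2πr h) = 1/(2π·0.244·7.74) = 0.08427 m·K/W
ΣR = 1.094×10^-4 + 1.962 + 0.001568 + 0.08427 = 2.048 m·K/W
Q' = ΔT/ΣR = (654 K − 302.6 K)/2.048 = 171.6 W/m
From the inner boundary to the perlite/nickel alloy interface, ΣR_partial = 1.962 m·K/W.
T_interface = T_in − Q'·ΣR_partial = 654 K − (171.6)(1.962) = 317.3 K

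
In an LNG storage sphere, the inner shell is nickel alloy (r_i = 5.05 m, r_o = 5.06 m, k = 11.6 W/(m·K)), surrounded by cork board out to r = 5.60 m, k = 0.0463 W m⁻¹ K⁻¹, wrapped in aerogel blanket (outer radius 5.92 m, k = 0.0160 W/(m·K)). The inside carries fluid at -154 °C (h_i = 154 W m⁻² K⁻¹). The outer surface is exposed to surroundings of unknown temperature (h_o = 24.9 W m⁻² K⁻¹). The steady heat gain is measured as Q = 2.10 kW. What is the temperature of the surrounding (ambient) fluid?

Sum the resistances:
  R_conv,in = 1/(4πr²h) = 1/(4π·5.05²·154) = 2.026×10^-5 K/W
  R_nickel alloy = (1/5.05 − 1/5.06)/(4πk) = 3.913×10^-4/(4π·11.6) = 2.685×10^-6 K/W
  R_cork board = (1/5.06 − 1/5.60)/(4πk) = 0.01906/(4π·0.0463) = 0.03275 K/W
  R_aerogel blanket = (1/5.60 − 1/5.92)/(4πk) = 0.009653/(4π·0.0160) = 0.04801 K/W
  R_conv,out = 1/(4πr²h) = 1/(4π·5.92²·24.9) = 9.119×10^-5 K/W
ΣR = 0.08088 K/W
ΔT = Q·ΣR = 2100 × 0.08088 = 169.8 K
Heat flows inward, so T_out = T_in + ΔT = -154 + 169.8 = 15.8 °C

T_out = 15.8 °C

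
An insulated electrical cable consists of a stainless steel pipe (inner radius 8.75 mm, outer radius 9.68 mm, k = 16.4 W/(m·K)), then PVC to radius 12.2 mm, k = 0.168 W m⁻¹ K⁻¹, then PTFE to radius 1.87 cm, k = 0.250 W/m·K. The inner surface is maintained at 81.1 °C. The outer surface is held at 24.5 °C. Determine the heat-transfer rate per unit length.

Treat each layer as a resistance in series:
  R'_stainless steel = ln(0.00968/0.00875)/(2πk) = 0.1010/(2π·16.4) = 9.802×10^-4 m·K/W
  R'_PVC = ln(0.0122/0.00968)/(2πk) = 0.2314/(2π·0.168) = 0.2192 m·K/W
  R'_PTFE = ln(0.0187/0.0122)/(2πk) = 0.4271/(2π·0.250) = 0.2719 m·K/W
ΣR = 9.802×10^-4 + 0.2192 + 0.2719 = 0.4921 m·K/W
Q' = ΔT/ΣR = (81.1 °C − 24.5 °C)/0.4921 = 115 W/m

Q' = 115 W/m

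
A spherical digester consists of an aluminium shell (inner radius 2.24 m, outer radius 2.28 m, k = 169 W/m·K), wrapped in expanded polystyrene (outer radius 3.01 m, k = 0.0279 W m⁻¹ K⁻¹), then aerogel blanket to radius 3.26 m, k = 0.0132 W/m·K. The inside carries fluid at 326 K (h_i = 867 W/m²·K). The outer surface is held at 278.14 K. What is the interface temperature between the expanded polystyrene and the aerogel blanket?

Series thermal resistances, inner to outer:
  R_conv,in = 1/(4πr²h) = 1/(4π·2.24²·867) = 1.829×10^-5 K/W
  R_aluminium = (1/2.24 − 1/2.28)/(4πk) = 0.007832/(4π·169) = 3.688×10^-6 K/W
  R_expanded polystyrene = (1/2.28 − 1/3.01)/(4πk) = 0.1064/(4π·0.0279) = 0.3034 K/W
  R_aerogel blanket = (1/3.01 − 1/3.26)/(4πk) = 0.02548/(4π·0.0132) = 0.1536 K/W
ΣR = 1.829×10^-5 + 3.688×10^-6 + 0.3034 + 0.1536 = 0.4570 K/W
Q = ΔT/ΣR = (326 K − 278.14 K)/0.4570 = 104.7 W
From the inner boundary to the expanded polystyrene/aerogel blanket interface, ΣR_partial = 0.3034 K/W.
T_interface = T_in − Q·ΣR_partial = 326 K − (104.7)(0.3034) = 294.2 K

T = 294.2 K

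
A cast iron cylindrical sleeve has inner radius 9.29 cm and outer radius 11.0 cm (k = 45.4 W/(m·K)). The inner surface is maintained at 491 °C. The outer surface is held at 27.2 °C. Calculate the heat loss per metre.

Q' = 783 kW/m

Q' = 2πk·ΔT/ln(r₂/r₁) = 2π × 45.4 × 463.8 / ln(0.110/0.0929) = 7.83×10^5 W/m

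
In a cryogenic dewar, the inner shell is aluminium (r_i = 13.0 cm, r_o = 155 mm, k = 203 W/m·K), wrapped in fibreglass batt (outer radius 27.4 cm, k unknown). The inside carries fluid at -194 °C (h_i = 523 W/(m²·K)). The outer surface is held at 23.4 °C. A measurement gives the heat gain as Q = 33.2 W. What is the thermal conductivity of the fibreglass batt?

ΣR = ΔT/Q = |-194 − 23.4|/33.2 = 6.548 K/W
Known resistances:
  R_conv,in = 1/(4πr²h) = 1/(4π·0.130²·523) = 0.009003 K/W
  R_aluminium = (1/0.130 − 1/0.155)/(4πk) = 1.241/(4π·203) = 4.864×10^-4 K/W
R_fibreglass batt = ΣR − ΣR_known = 6.548 − 0.009489 = 6.539 K/W
(1/r₁−1/r₂)/(4πk) = 6.539 ⇒ k = 2.802/(4π·6.539) = 0.0341 W/m·K

k = 0.0341 W/m·K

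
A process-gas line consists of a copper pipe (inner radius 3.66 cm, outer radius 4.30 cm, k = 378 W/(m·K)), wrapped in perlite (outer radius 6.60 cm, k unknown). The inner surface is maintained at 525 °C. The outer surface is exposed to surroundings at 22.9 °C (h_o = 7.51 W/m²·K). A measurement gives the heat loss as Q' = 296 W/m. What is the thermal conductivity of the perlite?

ΣR = ΔT/Q' = |525 − 22.9|/296 = 1.696 m·K/W
Known resistances:
  R'_copper = ln(0.0430/0.0366)/(2πk) = 0.1612/(2π·378) = 6.785×10^-5 m·K/W
  R'_conv,out = 1/(2πr h) = 1/(2π·0.0660·7.51) = 0.3211 m·K/W
R_perlite = ΣR − ΣR_known = 1.696 − 0.3212 = 1.375 m·K/W
ln(r₂/r₁)/(2πk) = 1.375 ⇒ k = 0.4285/(2π·1.375) = 0.0496 W/m·K

k = 0.0496 W/m·K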